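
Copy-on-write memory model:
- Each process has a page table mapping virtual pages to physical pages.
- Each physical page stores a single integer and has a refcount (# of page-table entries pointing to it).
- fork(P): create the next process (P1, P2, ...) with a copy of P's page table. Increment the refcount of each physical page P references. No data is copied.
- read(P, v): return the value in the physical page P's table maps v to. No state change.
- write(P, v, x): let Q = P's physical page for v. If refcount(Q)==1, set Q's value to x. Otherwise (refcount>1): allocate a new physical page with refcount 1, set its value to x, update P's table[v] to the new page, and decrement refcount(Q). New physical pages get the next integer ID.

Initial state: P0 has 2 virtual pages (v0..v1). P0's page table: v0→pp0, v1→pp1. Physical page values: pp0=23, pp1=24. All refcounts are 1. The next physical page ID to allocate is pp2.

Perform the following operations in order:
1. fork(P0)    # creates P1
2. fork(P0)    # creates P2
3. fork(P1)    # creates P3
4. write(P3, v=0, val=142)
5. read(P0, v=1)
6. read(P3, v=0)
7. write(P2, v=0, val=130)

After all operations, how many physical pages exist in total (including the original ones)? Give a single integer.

Answer: 4

Derivation:
Op 1: fork(P0) -> P1. 2 ppages; refcounts: pp0:2 pp1:2
Op 2: fork(P0) -> P2. 2 ppages; refcounts: pp0:3 pp1:3
Op 3: fork(P1) -> P3. 2 ppages; refcounts: pp0:4 pp1:4
Op 4: write(P3, v0, 142). refcount(pp0)=4>1 -> COPY to pp2. 3 ppages; refcounts: pp0:3 pp1:4 pp2:1
Op 5: read(P0, v1) -> 24. No state change.
Op 6: read(P3, v0) -> 142. No state change.
Op 7: write(P2, v0, 130). refcount(pp0)=3>1 -> COPY to pp3. 4 ppages; refcounts: pp0:2 pp1:4 pp2:1 pp3:1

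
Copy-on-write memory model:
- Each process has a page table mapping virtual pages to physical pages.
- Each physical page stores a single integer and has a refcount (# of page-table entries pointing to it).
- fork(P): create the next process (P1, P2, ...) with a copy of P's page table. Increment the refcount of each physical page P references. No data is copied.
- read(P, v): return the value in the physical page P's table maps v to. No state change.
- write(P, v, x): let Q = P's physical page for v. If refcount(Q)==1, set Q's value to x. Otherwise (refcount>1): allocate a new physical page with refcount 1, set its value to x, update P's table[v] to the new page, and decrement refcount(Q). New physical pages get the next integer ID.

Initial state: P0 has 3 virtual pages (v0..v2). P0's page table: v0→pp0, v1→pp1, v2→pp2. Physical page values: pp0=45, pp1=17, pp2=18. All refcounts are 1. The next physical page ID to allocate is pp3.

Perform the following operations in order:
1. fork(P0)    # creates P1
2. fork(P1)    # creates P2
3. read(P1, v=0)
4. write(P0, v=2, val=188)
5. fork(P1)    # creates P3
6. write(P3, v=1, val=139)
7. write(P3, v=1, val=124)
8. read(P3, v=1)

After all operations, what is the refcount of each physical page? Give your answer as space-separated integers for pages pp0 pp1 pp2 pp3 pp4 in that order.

Answer: 4 3 3 1 1

Derivation:
Op 1: fork(P0) -> P1. 3 ppages; refcounts: pp0:2 pp1:2 pp2:2
Op 2: fork(P1) -> P2. 3 ppages; refcounts: pp0:3 pp1:3 pp2:3
Op 3: read(P1, v0) -> 45. No state change.
Op 4: write(P0, v2, 188). refcount(pp2)=3>1 -> COPY to pp3. 4 ppages; refcounts: pp0:3 pp1:3 pp2:2 pp3:1
Op 5: fork(P1) -> P3. 4 ppages; refcounts: pp0:4 pp1:4 pp2:3 pp3:1
Op 6: write(P3, v1, 139). refcount(pp1)=4>1 -> COPY to pp4. 5 ppages; refcounts: pp0:4 pp1:3 pp2:3 pp3:1 pp4:1
Op 7: write(P3, v1, 124). refcount(pp4)=1 -> write in place. 5 ppages; refcounts: pp0:4 pp1:3 pp2:3 pp3:1 pp4:1
Op 8: read(P3, v1) -> 124. No state change.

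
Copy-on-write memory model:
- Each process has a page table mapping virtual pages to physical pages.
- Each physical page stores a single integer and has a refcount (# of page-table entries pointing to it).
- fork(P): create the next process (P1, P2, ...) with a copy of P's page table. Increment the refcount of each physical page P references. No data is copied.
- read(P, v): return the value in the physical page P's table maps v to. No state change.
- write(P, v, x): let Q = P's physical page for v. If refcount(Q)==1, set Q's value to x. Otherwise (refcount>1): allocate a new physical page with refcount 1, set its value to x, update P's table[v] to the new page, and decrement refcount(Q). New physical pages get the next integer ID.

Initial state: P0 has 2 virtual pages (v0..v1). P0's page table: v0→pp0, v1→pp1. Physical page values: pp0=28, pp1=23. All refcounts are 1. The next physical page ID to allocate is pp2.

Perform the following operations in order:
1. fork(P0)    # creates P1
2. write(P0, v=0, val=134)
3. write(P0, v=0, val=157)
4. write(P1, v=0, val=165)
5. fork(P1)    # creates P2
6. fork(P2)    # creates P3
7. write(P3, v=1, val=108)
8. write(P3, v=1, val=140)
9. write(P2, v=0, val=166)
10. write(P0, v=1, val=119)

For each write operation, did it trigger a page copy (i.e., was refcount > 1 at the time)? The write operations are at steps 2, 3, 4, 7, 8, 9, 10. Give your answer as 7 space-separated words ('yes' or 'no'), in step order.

Op 1: fork(P0) -> P1. 2 ppages; refcounts: pp0:2 pp1:2
Op 2: write(P0, v0, 134). refcount(pp0)=2>1 -> COPY to pp2. 3 ppages; refcounts: pp0:1 pp1:2 pp2:1
Op 3: write(P0, v0, 157). refcount(pp2)=1 -> write in place. 3 ppages; refcounts: pp0:1 pp1:2 pp2:1
Op 4: write(P1, v0, 165). refcount(pp0)=1 -> write in place. 3 ppages; refcounts: pp0:1 pp1:2 pp2:1
Op 5: fork(P1) -> P2. 3 ppages; refcounts: pp0:2 pp1:3 pp2:1
Op 6: fork(P2) -> P3. 3 ppages; refcounts: pp0:3 pp1:4 pp2:1
Op 7: write(P3, v1, 108). refcount(pp1)=4>1 -> COPY to pp3. 4 ppages; refcounts: pp0:3 pp1:3 pp2:1 pp3:1
Op 8: write(P3, v1, 140). refcount(pp3)=1 -> write in place. 4 ppages; refcounts: pp0:3 pp1:3 pp2:1 pp3:1
Op 9: write(P2, v0, 166). refcount(pp0)=3>1 -> COPY to pp4. 5 ppages; refcounts: pp0:2 pp1:3 pp2:1 pp3:1 pp4:1
Op 10: write(P0, v1, 119). refcount(pp1)=3>1 -> COPY to pp5. 6 ppages; refcounts: pp0:2 pp1:2 pp2:1 pp3:1 pp4:1 pp5:1

yes no no yes no yes yes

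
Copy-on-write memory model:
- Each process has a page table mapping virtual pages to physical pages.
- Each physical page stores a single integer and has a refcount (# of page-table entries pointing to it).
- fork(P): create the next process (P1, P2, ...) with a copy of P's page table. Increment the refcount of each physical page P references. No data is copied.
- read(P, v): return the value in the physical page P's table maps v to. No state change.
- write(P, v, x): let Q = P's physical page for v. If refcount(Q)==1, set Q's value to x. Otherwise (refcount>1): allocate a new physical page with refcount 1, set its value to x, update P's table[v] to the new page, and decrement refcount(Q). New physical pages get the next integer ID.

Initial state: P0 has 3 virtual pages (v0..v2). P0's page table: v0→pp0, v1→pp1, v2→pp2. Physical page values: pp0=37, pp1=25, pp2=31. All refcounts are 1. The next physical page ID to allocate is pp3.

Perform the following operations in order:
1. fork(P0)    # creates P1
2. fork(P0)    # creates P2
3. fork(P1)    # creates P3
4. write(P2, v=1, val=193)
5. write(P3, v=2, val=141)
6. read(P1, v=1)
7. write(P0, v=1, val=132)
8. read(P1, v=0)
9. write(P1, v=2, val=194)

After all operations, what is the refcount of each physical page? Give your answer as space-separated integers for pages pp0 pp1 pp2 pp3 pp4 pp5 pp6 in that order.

Op 1: fork(P0) -> P1. 3 ppages; refcounts: pp0:2 pp1:2 pp2:2
Op 2: fork(P0) -> P2. 3 ppages; refcounts: pp0:3 pp1:3 pp2:3
Op 3: fork(P1) -> P3. 3 ppages; refcounts: pp0:4 pp1:4 pp2:4
Op 4: write(P2, v1, 193). refcount(pp1)=4>1 -> COPY to pp3. 4 ppages; refcounts: pp0:4 pp1:3 pp2:4 pp3:1
Op 5: write(P3, v2, 141). refcount(pp2)=4>1 -> COPY to pp4. 5 ppages; refcounts: pp0:4 pp1:3 pp2:3 pp3:1 pp4:1
Op 6: read(P1, v1) -> 25. No state change.
Op 7: write(P0, v1, 132). refcount(pp1)=3>1 -> COPY to pp5. 6 ppages; refcounts: pp0:4 pp1:2 pp2:3 pp3:1 pp4:1 pp5:1
Op 8: read(P1, v0) -> 37. No state change.
Op 9: write(P1, v2, 194). refcount(pp2)=3>1 -> COPY to pp6. 7 ppages; refcounts: pp0:4 pp1:2 pp2:2 pp3:1 pp4:1 pp5:1 pp6:1

Answer: 4 2 2 1 1 1 1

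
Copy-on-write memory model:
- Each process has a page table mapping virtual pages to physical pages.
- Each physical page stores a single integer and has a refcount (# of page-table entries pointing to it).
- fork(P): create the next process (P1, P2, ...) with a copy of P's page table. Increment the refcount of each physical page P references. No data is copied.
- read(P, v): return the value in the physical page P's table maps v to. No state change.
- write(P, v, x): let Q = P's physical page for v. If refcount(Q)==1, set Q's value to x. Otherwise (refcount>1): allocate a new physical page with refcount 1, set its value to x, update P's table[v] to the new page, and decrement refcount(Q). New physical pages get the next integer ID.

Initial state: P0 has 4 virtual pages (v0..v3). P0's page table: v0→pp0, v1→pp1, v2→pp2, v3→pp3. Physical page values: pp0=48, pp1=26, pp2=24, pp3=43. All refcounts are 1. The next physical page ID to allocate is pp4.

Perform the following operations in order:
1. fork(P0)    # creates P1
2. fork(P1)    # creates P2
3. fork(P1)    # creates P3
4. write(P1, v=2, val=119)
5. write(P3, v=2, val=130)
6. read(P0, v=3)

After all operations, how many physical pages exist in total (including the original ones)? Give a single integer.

Answer: 6

Derivation:
Op 1: fork(P0) -> P1. 4 ppages; refcounts: pp0:2 pp1:2 pp2:2 pp3:2
Op 2: fork(P1) -> P2. 4 ppages; refcounts: pp0:3 pp1:3 pp2:3 pp3:3
Op 3: fork(P1) -> P3. 4 ppages; refcounts: pp0:4 pp1:4 pp2:4 pp3:4
Op 4: write(P1, v2, 119). refcount(pp2)=4>1 -> COPY to pp4. 5 ppages; refcounts: pp0:4 pp1:4 pp2:3 pp3:4 pp4:1
Op 5: write(P3, v2, 130). refcount(pp2)=3>1 -> COPY to pp5. 6 ppages; refcounts: pp0:4 pp1:4 pp2:2 pp3:4 pp4:1 pp5:1
Op 6: read(P0, v3) -> 43. No state change.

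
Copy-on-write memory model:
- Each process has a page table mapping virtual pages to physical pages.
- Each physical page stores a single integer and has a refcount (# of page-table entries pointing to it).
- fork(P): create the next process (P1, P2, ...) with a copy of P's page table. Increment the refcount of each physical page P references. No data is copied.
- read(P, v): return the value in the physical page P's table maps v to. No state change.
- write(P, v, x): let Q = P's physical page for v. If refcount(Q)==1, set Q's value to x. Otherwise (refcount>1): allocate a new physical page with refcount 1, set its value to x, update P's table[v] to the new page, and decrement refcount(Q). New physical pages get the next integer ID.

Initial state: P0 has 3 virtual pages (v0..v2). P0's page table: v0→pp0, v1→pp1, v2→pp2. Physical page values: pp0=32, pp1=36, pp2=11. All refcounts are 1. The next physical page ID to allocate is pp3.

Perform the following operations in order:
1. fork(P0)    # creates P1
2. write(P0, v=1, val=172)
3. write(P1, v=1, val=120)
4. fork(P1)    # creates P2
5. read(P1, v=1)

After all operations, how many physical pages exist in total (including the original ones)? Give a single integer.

Op 1: fork(P0) -> P1. 3 ppages; refcounts: pp0:2 pp1:2 pp2:2
Op 2: write(P0, v1, 172). refcount(pp1)=2>1 -> COPY to pp3. 4 ppages; refcounts: pp0:2 pp1:1 pp2:2 pp3:1
Op 3: write(P1, v1, 120). refcount(pp1)=1 -> write in place. 4 ppages; refcounts: pp0:2 pp1:1 pp2:2 pp3:1
Op 4: fork(P1) -> P2. 4 ppages; refcounts: pp0:3 pp1:2 pp2:3 pp3:1
Op 5: read(P1, v1) -> 120. No state change.

Answer: 4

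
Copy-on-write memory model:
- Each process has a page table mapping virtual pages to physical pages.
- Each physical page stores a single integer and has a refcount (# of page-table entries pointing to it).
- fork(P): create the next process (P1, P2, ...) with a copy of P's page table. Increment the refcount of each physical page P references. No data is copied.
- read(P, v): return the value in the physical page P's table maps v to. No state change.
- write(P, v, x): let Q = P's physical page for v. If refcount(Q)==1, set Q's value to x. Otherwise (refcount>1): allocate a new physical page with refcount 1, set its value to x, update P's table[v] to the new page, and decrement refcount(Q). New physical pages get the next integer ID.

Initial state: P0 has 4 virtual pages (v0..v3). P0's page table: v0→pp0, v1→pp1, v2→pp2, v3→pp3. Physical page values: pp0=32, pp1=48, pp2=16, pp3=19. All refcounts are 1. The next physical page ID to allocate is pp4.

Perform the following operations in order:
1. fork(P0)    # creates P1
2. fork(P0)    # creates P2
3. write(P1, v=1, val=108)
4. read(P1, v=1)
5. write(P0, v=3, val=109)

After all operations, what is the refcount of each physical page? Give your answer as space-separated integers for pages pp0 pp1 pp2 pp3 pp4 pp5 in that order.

Answer: 3 2 3 2 1 1

Derivation:
Op 1: fork(P0) -> P1. 4 ppages; refcounts: pp0:2 pp1:2 pp2:2 pp3:2
Op 2: fork(P0) -> P2. 4 ppages; refcounts: pp0:3 pp1:3 pp2:3 pp3:3
Op 3: write(P1, v1, 108). refcount(pp1)=3>1 -> COPY to pp4. 5 ppages; refcounts: pp0:3 pp1:2 pp2:3 pp3:3 pp4:1
Op 4: read(P1, v1) -> 108. No state change.
Op 5: write(P0, v3, 109). refcount(pp3)=3>1 -> COPY to pp5. 6 ppages; refcounts: pp0:3 pp1:2 pp2:3 pp3:2 pp4:1 pp5:1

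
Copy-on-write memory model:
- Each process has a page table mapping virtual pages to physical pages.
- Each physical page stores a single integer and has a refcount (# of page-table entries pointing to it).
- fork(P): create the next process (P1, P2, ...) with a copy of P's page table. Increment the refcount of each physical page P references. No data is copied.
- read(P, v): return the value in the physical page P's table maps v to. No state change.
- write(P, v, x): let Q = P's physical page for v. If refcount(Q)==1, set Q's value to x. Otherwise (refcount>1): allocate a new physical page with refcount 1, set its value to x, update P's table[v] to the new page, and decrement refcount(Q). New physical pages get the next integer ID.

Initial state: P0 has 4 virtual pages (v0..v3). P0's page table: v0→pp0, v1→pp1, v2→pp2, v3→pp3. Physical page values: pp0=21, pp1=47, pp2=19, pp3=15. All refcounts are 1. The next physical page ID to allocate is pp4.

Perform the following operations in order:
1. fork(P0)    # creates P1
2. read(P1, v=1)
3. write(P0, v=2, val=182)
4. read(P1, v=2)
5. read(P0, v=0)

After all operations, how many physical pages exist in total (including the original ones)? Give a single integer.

Op 1: fork(P0) -> P1. 4 ppages; refcounts: pp0:2 pp1:2 pp2:2 pp3:2
Op 2: read(P1, v1) -> 47. No state change.
Op 3: write(P0, v2, 182). refcount(pp2)=2>1 -> COPY to pp4. 5 ppages; refcounts: pp0:2 pp1:2 pp2:1 pp3:2 pp4:1
Op 4: read(P1, v2) -> 19. No state change.
Op 5: read(P0, v0) -> 21. No state change.

Answer: 5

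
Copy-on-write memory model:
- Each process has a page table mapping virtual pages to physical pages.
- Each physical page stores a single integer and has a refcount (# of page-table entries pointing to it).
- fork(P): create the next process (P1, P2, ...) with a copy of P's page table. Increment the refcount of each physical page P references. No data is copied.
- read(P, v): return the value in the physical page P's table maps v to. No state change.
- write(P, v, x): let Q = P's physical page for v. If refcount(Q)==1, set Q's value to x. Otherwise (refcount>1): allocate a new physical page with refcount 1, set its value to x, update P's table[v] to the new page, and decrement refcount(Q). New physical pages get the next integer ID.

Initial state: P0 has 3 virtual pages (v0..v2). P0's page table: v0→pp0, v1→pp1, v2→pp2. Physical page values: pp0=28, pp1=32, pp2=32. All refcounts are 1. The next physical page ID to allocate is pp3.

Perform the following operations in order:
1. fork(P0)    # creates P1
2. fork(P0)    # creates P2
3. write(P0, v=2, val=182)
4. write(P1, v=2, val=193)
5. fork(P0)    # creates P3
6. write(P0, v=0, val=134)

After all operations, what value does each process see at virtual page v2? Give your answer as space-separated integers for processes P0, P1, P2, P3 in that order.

Op 1: fork(P0) -> P1. 3 ppages; refcounts: pp0:2 pp1:2 pp2:2
Op 2: fork(P0) -> P2. 3 ppages; refcounts: pp0:3 pp1:3 pp2:3
Op 3: write(P0, v2, 182). refcount(pp2)=3>1 -> COPY to pp3. 4 ppages; refcounts: pp0:3 pp1:3 pp2:2 pp3:1
Op 4: write(P1, v2, 193). refcount(pp2)=2>1 -> COPY to pp4. 5 ppages; refcounts: pp0:3 pp1:3 pp2:1 pp3:1 pp4:1
Op 5: fork(P0) -> P3. 5 ppages; refcounts: pp0:4 pp1:4 pp2:1 pp3:2 pp4:1
Op 6: write(P0, v0, 134). refcount(pp0)=4>1 -> COPY to pp5. 6 ppages; refcounts: pp0:3 pp1:4 pp2:1 pp3:2 pp4:1 pp5:1
P0: v2 -> pp3 = 182
P1: v2 -> pp4 = 193
P2: v2 -> pp2 = 32
P3: v2 -> pp3 = 182

Answer: 182 193 32 182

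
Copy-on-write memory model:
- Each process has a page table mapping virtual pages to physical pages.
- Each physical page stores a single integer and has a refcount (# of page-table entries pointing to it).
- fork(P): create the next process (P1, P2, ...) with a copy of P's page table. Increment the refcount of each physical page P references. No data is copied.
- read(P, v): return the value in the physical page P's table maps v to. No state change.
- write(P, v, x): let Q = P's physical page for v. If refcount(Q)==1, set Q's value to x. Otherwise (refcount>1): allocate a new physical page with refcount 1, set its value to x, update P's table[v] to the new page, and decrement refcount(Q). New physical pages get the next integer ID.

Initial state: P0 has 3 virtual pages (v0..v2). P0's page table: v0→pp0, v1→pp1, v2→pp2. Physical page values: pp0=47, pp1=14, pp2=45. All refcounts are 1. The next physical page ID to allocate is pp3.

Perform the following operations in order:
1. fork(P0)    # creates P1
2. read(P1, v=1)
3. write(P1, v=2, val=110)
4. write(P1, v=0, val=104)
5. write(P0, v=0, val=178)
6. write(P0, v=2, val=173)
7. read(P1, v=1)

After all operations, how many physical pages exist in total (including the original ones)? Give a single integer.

Op 1: fork(P0) -> P1. 3 ppages; refcounts: pp0:2 pp1:2 pp2:2
Op 2: read(P1, v1) -> 14. No state change.
Op 3: write(P1, v2, 110). refcount(pp2)=2>1 -> COPY to pp3. 4 ppages; refcounts: pp0:2 pp1:2 pp2:1 pp3:1
Op 4: write(P1, v0, 104). refcount(pp0)=2>1 -> COPY to pp4. 5 ppages; refcounts: pp0:1 pp1:2 pp2:1 pp3:1 pp4:1
Op 5: write(P0, v0, 178). refcount(pp0)=1 -> write in place. 5 ppages; refcounts: pp0:1 pp1:2 pp2:1 pp3:1 pp4:1
Op 6: write(P0, v2, 173). refcount(pp2)=1 -> write in place. 5 ppages; refcounts: pp0:1 pp1:2 pp2:1 pp3:1 pp4:1
Op 7: read(P1, v1) -> 14. No state change.

Answer: 5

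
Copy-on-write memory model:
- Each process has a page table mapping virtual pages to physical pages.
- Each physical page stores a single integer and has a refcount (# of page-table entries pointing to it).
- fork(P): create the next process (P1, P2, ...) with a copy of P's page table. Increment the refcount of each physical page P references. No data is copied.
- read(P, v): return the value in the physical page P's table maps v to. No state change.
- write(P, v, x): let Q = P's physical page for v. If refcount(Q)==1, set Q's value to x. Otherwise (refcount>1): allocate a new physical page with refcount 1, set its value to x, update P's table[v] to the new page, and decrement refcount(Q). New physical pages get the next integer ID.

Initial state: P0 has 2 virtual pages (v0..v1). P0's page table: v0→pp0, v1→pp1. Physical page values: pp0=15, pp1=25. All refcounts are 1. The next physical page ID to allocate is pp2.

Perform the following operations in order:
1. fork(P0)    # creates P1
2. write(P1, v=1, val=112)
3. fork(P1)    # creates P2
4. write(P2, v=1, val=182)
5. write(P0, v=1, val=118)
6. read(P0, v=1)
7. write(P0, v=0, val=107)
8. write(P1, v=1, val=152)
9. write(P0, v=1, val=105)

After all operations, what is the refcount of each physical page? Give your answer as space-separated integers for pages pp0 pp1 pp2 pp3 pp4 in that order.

Answer: 2 1 1 1 1

Derivation:
Op 1: fork(P0) -> P1. 2 ppages; refcounts: pp0:2 pp1:2
Op 2: write(P1, v1, 112). refcount(pp1)=2>1 -> COPY to pp2. 3 ppages; refcounts: pp0:2 pp1:1 pp2:1
Op 3: fork(P1) -> P2. 3 ppages; refcounts: pp0:3 pp1:1 pp2:2
Op 4: write(P2, v1, 182). refcount(pp2)=2>1 -> COPY to pp3. 4 ppages; refcounts: pp0:3 pp1:1 pp2:1 pp3:1
Op 5: write(P0, v1, 118). refcount(pp1)=1 -> write in place. 4 ppages; refcounts: pp0:3 pp1:1 pp2:1 pp3:1
Op 6: read(P0, v1) -> 118. No state change.
Op 7: write(P0, v0, 107). refcount(pp0)=3>1 -> COPY to pp4. 5 ppages; refcounts: pp0:2 pp1:1 pp2:1 pp3:1 pp4:1
Op 8: write(P1, v1, 152). refcount(pp2)=1 -> write in place. 5 ppages; refcounts: pp0:2 pp1:1 pp2:1 pp3:1 pp4:1
Op 9: write(P0, v1, 105). refcount(pp1)=1 -> write in place. 5 ppages; refcounts: pp0:2 pp1:1 pp2:1 pp3:1 pp4:1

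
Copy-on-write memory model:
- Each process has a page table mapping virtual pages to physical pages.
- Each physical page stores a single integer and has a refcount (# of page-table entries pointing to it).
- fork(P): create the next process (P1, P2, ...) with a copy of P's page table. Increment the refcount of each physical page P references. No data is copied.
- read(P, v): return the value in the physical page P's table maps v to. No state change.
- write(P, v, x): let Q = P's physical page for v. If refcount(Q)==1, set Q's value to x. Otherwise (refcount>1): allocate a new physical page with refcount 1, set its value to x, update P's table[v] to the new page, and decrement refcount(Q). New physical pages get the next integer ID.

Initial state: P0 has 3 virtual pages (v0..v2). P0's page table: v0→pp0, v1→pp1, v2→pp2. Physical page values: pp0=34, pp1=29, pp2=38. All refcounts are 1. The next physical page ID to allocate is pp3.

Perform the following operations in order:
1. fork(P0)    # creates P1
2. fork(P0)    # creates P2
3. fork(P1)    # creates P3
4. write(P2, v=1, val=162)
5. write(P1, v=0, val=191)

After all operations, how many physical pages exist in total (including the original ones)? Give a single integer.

Answer: 5

Derivation:
Op 1: fork(P0) -> P1. 3 ppages; refcounts: pp0:2 pp1:2 pp2:2
Op 2: fork(P0) -> P2. 3 ppages; refcounts: pp0:3 pp1:3 pp2:3
Op 3: fork(P1) -> P3. 3 ppages; refcounts: pp0:4 pp1:4 pp2:4
Op 4: write(P2, v1, 162). refcount(pp1)=4>1 -> COPY to pp3. 4 ppages; refcounts: pp0:4 pp1:3 pp2:4 pp3:1
Op 5: write(P1, v0, 191). refcount(pp0)=4>1 -> COPY to pp4. 5 ppages; refcounts: pp0:3 pp1:3 pp2:4 pp3:1 pp4:1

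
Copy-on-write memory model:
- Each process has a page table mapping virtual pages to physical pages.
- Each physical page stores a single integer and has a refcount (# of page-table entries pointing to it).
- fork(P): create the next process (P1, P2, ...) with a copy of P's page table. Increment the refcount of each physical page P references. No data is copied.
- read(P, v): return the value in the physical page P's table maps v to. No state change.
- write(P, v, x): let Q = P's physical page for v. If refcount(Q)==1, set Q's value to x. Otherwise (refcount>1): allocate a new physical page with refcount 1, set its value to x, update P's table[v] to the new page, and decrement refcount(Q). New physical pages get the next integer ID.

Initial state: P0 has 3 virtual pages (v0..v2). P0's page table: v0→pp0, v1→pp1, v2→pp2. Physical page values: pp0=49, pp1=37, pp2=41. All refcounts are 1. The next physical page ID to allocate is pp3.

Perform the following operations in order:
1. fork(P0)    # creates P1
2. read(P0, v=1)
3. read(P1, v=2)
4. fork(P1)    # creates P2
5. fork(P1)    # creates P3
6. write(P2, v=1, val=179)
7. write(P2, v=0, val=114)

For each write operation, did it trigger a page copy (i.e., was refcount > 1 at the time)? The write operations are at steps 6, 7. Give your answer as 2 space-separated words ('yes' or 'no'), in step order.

Op 1: fork(P0) -> P1. 3 ppages; refcounts: pp0:2 pp1:2 pp2:2
Op 2: read(P0, v1) -> 37. No state change.
Op 3: read(P1, v2) -> 41. No state change.
Op 4: fork(P1) -> P2. 3 ppages; refcounts: pp0:3 pp1:3 pp2:3
Op 5: fork(P1) -> P3. 3 ppages; refcounts: pp0:4 pp1:4 pp2:4
Op 6: write(P2, v1, 179). refcount(pp1)=4>1 -> COPY to pp3. 4 ppages; refcounts: pp0:4 pp1:3 pp2:4 pp3:1
Op 7: write(P2, v0, 114). refcount(pp0)=4>1 -> COPY to pp4. 5 ppages; refcounts: pp0:3 pp1:3 pp2:4 pp3:1 pp4:1

yes yes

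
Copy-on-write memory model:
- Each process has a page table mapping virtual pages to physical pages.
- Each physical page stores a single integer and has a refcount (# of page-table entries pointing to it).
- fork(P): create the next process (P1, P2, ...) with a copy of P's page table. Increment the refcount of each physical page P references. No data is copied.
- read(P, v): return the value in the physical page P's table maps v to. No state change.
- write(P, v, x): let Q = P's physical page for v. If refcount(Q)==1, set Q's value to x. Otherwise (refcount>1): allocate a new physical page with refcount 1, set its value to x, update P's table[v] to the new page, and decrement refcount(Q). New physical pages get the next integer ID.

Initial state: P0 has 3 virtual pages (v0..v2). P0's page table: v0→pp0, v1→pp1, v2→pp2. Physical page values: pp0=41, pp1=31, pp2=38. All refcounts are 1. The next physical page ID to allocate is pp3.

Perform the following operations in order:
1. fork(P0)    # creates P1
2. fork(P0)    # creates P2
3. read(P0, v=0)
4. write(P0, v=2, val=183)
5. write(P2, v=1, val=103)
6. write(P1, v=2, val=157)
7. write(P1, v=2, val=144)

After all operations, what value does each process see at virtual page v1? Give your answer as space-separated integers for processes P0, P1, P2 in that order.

Answer: 31 31 103

Derivation:
Op 1: fork(P0) -> P1. 3 ppages; refcounts: pp0:2 pp1:2 pp2:2
Op 2: fork(P0) -> P2. 3 ppages; refcounts: pp0:3 pp1:3 pp2:3
Op 3: read(P0, v0) -> 41. No state change.
Op 4: write(P0, v2, 183). refcount(pp2)=3>1 -> COPY to pp3. 4 ppages; refcounts: pp0:3 pp1:3 pp2:2 pp3:1
Op 5: write(P2, v1, 103). refcount(pp1)=3>1 -> COPY to pp4. 5 ppages; refcounts: pp0:3 pp1:2 pp2:2 pp3:1 pp4:1
Op 6: write(P1, v2, 157). refcount(pp2)=2>1 -> COPY to pp5. 6 ppages; refcounts: pp0:3 pp1:2 pp2:1 pp3:1 pp4:1 pp5:1
Op 7: write(P1, v2, 144). refcount(pp5)=1 -> write in place. 6 ppages; refcounts: pp0:3 pp1:2 pp2:1 pp3:1 pp4:1 pp5:1
P0: v1 -> pp1 = 31
P1: v1 -> pp1 = 31
P2: v1 -> pp4 = 103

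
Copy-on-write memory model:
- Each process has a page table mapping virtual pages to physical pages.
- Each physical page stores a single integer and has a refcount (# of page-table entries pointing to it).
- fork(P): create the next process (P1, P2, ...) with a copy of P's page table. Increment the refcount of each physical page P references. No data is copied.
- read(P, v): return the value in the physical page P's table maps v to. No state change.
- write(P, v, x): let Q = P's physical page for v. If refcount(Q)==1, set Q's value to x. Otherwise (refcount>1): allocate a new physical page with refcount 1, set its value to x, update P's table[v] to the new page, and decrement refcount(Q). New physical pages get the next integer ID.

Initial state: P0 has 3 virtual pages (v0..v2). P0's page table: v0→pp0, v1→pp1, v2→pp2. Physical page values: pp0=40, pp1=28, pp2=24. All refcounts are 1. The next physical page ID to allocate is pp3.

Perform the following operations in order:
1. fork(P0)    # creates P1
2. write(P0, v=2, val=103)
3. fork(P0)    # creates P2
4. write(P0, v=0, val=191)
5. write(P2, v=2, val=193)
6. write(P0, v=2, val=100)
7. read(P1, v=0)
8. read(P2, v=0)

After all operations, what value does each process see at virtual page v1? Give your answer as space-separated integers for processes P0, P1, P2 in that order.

Op 1: fork(P0) -> P1. 3 ppages; refcounts: pp0:2 pp1:2 pp2:2
Op 2: write(P0, v2, 103). refcount(pp2)=2>1 -> COPY to pp3. 4 ppages; refcounts: pp0:2 pp1:2 pp2:1 pp3:1
Op 3: fork(P0) -> P2. 4 ppages; refcounts: pp0:3 pp1:3 pp2:1 pp3:2
Op 4: write(P0, v0, 191). refcount(pp0)=3>1 -> COPY to pp4. 5 ppages; refcounts: pp0:2 pp1:3 pp2:1 pp3:2 pp4:1
Op 5: write(P2, v2, 193). refcount(pp3)=2>1 -> COPY to pp5. 6 ppages; refcounts: pp0:2 pp1:3 pp2:1 pp3:1 pp4:1 pp5:1
Op 6: write(P0, v2, 100). refcount(pp3)=1 -> write in place. 6 ppages; refcounts: pp0:2 pp1:3 pp2:1 pp3:1 pp4:1 pp5:1
Op 7: read(P1, v0) -> 40. No state change.
Op 8: read(P2, v0) -> 40. No state change.
P0: v1 -> pp1 = 28
P1: v1 -> pp1 = 28
P2: v1 -> pp1 = 28

Answer: 28 28 28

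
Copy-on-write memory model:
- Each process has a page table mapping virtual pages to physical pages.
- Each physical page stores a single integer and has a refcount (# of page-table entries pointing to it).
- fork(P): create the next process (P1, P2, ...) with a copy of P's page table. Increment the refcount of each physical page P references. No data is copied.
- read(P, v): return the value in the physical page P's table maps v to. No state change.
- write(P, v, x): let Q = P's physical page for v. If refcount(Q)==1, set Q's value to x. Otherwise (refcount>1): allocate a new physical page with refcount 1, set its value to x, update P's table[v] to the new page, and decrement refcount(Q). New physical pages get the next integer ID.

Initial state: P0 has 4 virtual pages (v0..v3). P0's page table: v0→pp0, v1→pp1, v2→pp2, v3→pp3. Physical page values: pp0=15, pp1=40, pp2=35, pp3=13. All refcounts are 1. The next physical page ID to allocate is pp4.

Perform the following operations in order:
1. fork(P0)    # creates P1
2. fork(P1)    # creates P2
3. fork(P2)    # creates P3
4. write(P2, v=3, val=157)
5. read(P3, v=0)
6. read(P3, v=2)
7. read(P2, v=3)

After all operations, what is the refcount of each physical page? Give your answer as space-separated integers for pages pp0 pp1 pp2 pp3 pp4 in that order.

Answer: 4 4 4 3 1

Derivation:
Op 1: fork(P0) -> P1. 4 ppages; refcounts: pp0:2 pp1:2 pp2:2 pp3:2
Op 2: fork(P1) -> P2. 4 ppages; refcounts: pp0:3 pp1:3 pp2:3 pp3:3
Op 3: fork(P2) -> P3. 4 ppages; refcounts: pp0:4 pp1:4 pp2:4 pp3:4
Op 4: write(P2, v3, 157). refcount(pp3)=4>1 -> COPY to pp4. 5 ppages; refcounts: pp0:4 pp1:4 pp2:4 pp3:3 pp4:1
Op 5: read(P3, v0) -> 15. No state change.
Op 6: read(P3, v2) -> 35. No state change.
Op 7: read(P2, v3) -> 157. No state change.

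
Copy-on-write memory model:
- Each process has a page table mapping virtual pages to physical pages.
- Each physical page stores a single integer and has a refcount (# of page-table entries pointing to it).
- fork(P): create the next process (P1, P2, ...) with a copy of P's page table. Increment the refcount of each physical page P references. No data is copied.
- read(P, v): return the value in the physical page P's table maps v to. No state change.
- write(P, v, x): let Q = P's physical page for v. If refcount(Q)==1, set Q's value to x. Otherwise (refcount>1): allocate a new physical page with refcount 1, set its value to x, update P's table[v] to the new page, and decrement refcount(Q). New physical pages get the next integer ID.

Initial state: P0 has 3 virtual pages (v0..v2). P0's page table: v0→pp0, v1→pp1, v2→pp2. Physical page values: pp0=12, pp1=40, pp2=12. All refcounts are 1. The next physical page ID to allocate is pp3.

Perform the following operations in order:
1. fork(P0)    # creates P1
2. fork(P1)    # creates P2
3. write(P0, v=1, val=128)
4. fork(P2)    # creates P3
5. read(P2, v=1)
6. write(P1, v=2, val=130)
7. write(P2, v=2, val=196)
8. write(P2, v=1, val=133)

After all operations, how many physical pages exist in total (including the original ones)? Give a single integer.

Answer: 7

Derivation:
Op 1: fork(P0) -> P1. 3 ppages; refcounts: pp0:2 pp1:2 pp2:2
Op 2: fork(P1) -> P2. 3 ppages; refcounts: pp0:3 pp1:3 pp2:3
Op 3: write(P0, v1, 128). refcount(pp1)=3>1 -> COPY to pp3. 4 ppages; refcounts: pp0:3 pp1:2 pp2:3 pp3:1
Op 4: fork(P2) -> P3. 4 ppages; refcounts: pp0:4 pp1:3 pp2:4 pp3:1
Op 5: read(P2, v1) -> 40. No state change.
Op 6: write(P1, v2, 130). refcount(pp2)=4>1 -> COPY to pp4. 5 ppages; refcounts: pp0:4 pp1:3 pp2:3 pp3:1 pp4:1
Op 7: write(P2, v2, 196). refcount(pp2)=3>1 -> COPY to pp5. 6 ppages; refcounts: pp0:4 pp1:3 pp2:2 pp3:1 pp4:1 pp5:1
Op 8: write(P2, v1, 133). refcount(pp1)=3>1 -> COPY to pp6. 7 ppages; refcounts: pp0:4 pp1:2 pp2:2 pp3:1 pp4:1 pp5:1 pp6:1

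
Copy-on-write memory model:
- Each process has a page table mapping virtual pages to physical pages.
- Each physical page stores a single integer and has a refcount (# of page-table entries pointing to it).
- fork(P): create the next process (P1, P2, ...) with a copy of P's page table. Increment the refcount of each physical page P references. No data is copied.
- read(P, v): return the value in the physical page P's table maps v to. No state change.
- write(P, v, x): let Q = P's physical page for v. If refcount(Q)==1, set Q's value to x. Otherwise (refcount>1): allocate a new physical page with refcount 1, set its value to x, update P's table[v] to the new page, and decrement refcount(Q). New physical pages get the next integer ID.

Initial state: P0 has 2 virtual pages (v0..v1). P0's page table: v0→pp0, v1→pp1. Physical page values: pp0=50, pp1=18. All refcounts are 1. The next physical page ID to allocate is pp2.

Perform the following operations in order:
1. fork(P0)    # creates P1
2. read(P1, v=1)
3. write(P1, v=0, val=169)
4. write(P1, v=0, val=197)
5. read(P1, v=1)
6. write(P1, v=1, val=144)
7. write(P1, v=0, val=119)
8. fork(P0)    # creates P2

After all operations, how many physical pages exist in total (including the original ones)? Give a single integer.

Op 1: fork(P0) -> P1. 2 ppages; refcounts: pp0:2 pp1:2
Op 2: read(P1, v1) -> 18. No state change.
Op 3: write(P1, v0, 169). refcount(pp0)=2>1 -> COPY to pp2. 3 ppages; refcounts: pp0:1 pp1:2 pp2:1
Op 4: write(P1, v0, 197). refcount(pp2)=1 -> write in place. 3 ppages; refcounts: pp0:1 pp1:2 pp2:1
Op 5: read(P1, v1) -> 18. No state change.
Op 6: write(P1, v1, 144). refcount(pp1)=2>1 -> COPY to pp3. 4 ppages; refcounts: pp0:1 pp1:1 pp2:1 pp3:1
Op 7: write(P1, v0, 119). refcount(pp2)=1 -> write in place. 4 ppages; refcounts: pp0:1 pp1:1 pp2:1 pp3:1
Op 8: fork(P0) -> P2. 4 ppages; refcounts: pp0:2 pp1:2 pp2:1 pp3:1

Answer: 4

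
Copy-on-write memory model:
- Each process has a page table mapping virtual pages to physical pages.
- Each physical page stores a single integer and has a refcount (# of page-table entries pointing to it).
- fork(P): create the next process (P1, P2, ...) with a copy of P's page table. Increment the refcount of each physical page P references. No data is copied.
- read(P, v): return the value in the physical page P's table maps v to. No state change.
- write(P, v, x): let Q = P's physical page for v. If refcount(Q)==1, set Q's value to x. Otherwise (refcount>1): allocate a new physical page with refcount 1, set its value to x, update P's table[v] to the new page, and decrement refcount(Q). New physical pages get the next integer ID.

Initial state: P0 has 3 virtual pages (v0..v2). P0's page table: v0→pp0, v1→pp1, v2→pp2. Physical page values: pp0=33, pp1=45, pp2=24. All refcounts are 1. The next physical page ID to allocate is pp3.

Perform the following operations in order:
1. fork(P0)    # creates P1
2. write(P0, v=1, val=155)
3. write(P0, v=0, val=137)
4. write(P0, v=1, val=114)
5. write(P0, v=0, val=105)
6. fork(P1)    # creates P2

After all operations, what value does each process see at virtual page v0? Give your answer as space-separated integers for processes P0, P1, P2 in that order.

Op 1: fork(P0) -> P1. 3 ppages; refcounts: pp0:2 pp1:2 pp2:2
Op 2: write(P0, v1, 155). refcount(pp1)=2>1 -> COPY to pp3. 4 ppages; refcounts: pp0:2 pp1:1 pp2:2 pp3:1
Op 3: write(P0, v0, 137). refcount(pp0)=2>1 -> COPY to pp4. 5 ppages; refcounts: pp0:1 pp1:1 pp2:2 pp3:1 pp4:1
Op 4: write(P0, v1, 114). refcount(pp3)=1 -> write in place. 5 ppages; refcounts: pp0:1 pp1:1 pp2:2 pp3:1 pp4:1
Op 5: write(P0, v0, 105). refcount(pp4)=1 -> write in place. 5 ppages; refcounts: pp0:1 pp1:1 pp2:2 pp3:1 pp4:1
Op 6: fork(P1) -> P2. 5 ppages; refcounts: pp0:2 pp1:2 pp2:3 pp3:1 pp4:1
P0: v0 -> pp4 = 105
P1: v0 -> pp0 = 33
P2: v0 -> pp0 = 33

Answer: 105 33 33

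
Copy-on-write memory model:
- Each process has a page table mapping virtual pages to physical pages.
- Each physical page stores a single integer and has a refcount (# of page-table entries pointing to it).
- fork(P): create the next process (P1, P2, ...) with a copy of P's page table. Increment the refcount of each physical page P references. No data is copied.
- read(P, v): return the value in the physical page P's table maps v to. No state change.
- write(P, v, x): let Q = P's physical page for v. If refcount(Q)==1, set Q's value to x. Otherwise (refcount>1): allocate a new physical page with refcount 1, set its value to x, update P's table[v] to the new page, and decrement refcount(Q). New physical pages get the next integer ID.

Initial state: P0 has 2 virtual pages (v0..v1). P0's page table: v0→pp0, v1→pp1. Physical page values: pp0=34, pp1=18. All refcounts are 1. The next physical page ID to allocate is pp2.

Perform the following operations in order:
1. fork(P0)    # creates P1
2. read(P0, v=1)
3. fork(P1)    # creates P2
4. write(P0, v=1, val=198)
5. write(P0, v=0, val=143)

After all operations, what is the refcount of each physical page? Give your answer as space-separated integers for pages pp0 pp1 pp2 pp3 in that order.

Op 1: fork(P0) -> P1. 2 ppages; refcounts: pp0:2 pp1:2
Op 2: read(P0, v1) -> 18. No state change.
Op 3: fork(P1) -> P2. 2 ppages; refcounts: pp0:3 pp1:3
Op 4: write(P0, v1, 198). refcount(pp1)=3>1 -> COPY to pp2. 3 ppages; refcounts: pp0:3 pp1:2 pp2:1
Op 5: write(P0, v0, 143). refcount(pp0)=3>1 -> COPY to pp3. 4 ppages; refcounts: pp0:2 pp1:2 pp2:1 pp3:1

Answer: 2 2 1 1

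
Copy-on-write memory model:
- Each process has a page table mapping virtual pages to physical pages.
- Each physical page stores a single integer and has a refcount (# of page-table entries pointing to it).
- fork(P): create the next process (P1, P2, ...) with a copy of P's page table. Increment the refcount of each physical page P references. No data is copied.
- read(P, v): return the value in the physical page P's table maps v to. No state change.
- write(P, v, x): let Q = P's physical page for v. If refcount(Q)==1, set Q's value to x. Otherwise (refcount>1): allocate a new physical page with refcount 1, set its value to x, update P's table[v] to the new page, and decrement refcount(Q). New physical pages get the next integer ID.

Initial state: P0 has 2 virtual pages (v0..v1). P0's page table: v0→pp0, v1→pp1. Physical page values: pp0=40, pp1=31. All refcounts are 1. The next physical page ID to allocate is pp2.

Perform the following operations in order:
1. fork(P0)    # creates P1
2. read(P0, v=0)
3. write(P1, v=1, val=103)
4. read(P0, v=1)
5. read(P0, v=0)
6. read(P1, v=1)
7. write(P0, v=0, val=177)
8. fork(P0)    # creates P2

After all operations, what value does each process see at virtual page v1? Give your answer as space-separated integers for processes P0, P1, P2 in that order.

Op 1: fork(P0) -> P1. 2 ppages; refcounts: pp0:2 pp1:2
Op 2: read(P0, v0) -> 40. No state change.
Op 3: write(P1, v1, 103). refcount(pp1)=2>1 -> COPY to pp2. 3 ppages; refcounts: pp0:2 pp1:1 pp2:1
Op 4: read(P0, v1) -> 31. No state change.
Op 5: read(P0, v0) -> 40. No state change.
Op 6: read(P1, v1) -> 103. No state change.
Op 7: write(P0, v0, 177). refcount(pp0)=2>1 -> COPY to pp3. 4 ppages; refcounts: pp0:1 pp1:1 pp2:1 pp3:1
Op 8: fork(P0) -> P2. 4 ppages; refcounts: pp0:1 pp1:2 pp2:1 pp3:2
P0: v1 -> pp1 = 31
P1: v1 -> pp2 = 103
P2: v1 -> pp1 = 31

Answer: 31 103 31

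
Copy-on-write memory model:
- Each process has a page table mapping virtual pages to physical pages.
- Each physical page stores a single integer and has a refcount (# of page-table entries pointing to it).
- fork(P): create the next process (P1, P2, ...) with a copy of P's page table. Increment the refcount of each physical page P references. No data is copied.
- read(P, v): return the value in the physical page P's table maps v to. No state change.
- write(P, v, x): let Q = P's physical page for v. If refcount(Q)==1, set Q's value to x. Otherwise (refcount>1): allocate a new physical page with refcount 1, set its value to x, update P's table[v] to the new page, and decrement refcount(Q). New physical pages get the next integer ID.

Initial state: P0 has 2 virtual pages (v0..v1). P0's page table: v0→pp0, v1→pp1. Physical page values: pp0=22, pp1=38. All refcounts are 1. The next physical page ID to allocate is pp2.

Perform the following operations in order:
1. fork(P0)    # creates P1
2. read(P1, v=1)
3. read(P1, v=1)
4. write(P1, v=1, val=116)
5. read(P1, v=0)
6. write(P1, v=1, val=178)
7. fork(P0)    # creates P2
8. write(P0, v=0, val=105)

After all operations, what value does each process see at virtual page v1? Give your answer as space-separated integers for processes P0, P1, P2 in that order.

Op 1: fork(P0) -> P1. 2 ppages; refcounts: pp0:2 pp1:2
Op 2: read(P1, v1) -> 38. No state change.
Op 3: read(P1, v1) -> 38. No state change.
Op 4: write(P1, v1, 116). refcount(pp1)=2>1 -> COPY to pp2. 3 ppages; refcounts: pp0:2 pp1:1 pp2:1
Op 5: read(P1, v0) -> 22. No state change.
Op 6: write(P1, v1, 178). refcount(pp2)=1 -> write in place. 3 ppages; refcounts: pp0:2 pp1:1 pp2:1
Op 7: fork(P0) -> P2. 3 ppages; refcounts: pp0:3 pp1:2 pp2:1
Op 8: write(P0, v0, 105). refcount(pp0)=3>1 -> COPY to pp3. 4 ppages; refcounts: pp0:2 pp1:2 pp2:1 pp3:1
P0: v1 -> pp1 = 38
P1: v1 -> pp2 = 178
P2: v1 -> pp1 = 38

Answer: 38 178 38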